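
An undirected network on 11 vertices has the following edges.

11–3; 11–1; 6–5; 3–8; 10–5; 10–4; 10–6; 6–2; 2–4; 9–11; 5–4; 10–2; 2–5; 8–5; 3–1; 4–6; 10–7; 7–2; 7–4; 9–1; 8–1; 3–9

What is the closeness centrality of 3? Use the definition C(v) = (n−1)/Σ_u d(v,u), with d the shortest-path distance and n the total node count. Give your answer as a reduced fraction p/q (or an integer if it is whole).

5/11

Distances from 3: 1:1, 2:3, 4:3, 5:2, 6:3, 7:4, 8:1, 9:1, 10:3, 11:1. Sum = 22.
n = 11, so closeness = 10/22 = 5/11.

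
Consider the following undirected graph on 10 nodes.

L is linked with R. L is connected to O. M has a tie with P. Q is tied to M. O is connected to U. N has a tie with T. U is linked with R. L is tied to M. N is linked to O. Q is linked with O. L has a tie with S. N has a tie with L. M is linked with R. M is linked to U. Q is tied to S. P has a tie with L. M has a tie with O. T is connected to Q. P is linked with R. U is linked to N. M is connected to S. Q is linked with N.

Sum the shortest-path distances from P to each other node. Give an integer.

16

Distances from P: L:1, M:1, N:2, O:2, Q:2, R:1, S:2, T:3, U:2.
Sum = 1 + 1 + 2 + 2 + 2 + 1 + 2 + 3 + 2 = 16.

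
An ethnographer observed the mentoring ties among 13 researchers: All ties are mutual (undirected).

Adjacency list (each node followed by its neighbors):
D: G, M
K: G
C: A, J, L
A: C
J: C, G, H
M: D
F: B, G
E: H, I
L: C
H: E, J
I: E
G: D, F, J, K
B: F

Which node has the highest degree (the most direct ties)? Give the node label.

Degrees — A:1, B:1, C:3, D:2, E:2, F:2, G:4, H:2, I:1, J:3, K:1, L:1, M:1.
The maximum is 4, attained only by G.

G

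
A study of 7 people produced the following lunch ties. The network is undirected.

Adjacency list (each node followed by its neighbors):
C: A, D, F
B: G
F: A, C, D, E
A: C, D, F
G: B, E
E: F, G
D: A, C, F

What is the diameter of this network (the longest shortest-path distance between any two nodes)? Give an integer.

4

Eccentricity of each node (its greatest distance to any other): A:4, B:4, C:4, D:4, E:2, F:3, G:3.
The maximum eccentricity is 4, realized for instance by the pair B–D via B – G – E – F – D. So the diameter is 4.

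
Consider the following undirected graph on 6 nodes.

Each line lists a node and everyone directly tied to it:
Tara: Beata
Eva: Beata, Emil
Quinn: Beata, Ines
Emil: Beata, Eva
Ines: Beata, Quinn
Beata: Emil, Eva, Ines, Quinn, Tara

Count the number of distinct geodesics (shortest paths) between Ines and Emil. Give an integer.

1

The shortest distance is 2, and the only length-2 path is Ines–Beata–Emil. So there is exactly 1 shortest path.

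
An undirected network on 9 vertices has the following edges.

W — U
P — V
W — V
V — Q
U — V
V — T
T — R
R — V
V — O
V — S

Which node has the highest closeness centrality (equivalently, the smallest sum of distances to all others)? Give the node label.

V

Farness (sum of distances to all others) for each node — O:15, P:15, Q:15, R:14, S:15, T:14, U:14, V:8, W:14.
The smallest farness is 8, for V, so V has the highest closeness.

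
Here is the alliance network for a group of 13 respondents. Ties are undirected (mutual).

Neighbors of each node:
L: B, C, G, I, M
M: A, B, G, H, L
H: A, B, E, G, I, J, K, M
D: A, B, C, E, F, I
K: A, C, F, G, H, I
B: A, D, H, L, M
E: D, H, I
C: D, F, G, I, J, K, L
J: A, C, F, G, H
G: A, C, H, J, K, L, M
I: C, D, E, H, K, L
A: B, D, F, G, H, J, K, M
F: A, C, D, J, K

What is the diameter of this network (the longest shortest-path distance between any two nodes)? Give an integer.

Eccentricity of each node (its greatest distance to any other): A:2, B:2, C:2, D:2, E:2, F:2, G:2, H:2, I:2, J:2, K:2, L:2, M:2.
The maximum eccentricity is 2, realized for instance by the pair J–B via J – H – B. So the diameter is 2.

2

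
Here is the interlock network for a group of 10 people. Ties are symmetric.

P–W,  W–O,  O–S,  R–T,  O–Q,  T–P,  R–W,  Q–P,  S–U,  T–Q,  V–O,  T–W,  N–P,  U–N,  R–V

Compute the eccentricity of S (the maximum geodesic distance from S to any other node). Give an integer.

Distances from S: N:2, O:1, P:3, Q:2, R:3, T:3, U:1, V:2, W:2.
The largest is 3 (to R, T, and P), so the eccentricity of S is 3.

3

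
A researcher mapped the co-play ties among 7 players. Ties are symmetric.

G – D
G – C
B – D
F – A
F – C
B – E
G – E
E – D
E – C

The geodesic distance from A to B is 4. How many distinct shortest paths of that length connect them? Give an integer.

The shortest distance is 4, and the only length-4 path is A–F–C–E–B. So there is exactly 1 shortest path.

1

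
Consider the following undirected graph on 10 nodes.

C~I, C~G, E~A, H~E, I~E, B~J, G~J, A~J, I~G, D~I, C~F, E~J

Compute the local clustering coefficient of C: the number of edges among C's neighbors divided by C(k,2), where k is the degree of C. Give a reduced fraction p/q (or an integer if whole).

1/3

C's neighbors: F, G, and I (k = 3).
Possible neighbor pairs: C(3,2) = 3. Edges among them: G–I → e = 1.
Clustering(C) = 1/3.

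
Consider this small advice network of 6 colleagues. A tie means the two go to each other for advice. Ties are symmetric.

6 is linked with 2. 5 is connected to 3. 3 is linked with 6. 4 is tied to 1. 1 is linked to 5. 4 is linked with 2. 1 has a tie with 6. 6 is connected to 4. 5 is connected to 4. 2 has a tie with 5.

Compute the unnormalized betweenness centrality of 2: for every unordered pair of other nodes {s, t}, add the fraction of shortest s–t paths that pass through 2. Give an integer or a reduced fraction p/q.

1/4

Pairs whose geodesics pass through 2 — 6–5: 1/4.
All other pairs contribute 0.
Summing the contributions gives betweenness(2) = 1/4.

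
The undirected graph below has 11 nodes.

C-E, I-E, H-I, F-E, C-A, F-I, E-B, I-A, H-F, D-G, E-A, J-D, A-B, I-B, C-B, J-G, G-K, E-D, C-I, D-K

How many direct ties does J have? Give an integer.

2

J is directly tied to D and G. That is 2 neighbors, so the degree of J is 2.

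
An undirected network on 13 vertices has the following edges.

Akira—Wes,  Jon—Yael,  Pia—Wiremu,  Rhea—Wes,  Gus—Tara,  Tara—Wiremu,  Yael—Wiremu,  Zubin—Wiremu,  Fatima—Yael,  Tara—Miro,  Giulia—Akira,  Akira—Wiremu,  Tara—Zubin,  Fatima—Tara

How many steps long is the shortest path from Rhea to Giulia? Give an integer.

3

One shortest route is Rhea – Wes – Akira – Giulia, which uses 3 edges, and at distance 2 from Rhea we only reach {Akira}, which does not include Giulia. So d(Rhea,Giulia) = 3.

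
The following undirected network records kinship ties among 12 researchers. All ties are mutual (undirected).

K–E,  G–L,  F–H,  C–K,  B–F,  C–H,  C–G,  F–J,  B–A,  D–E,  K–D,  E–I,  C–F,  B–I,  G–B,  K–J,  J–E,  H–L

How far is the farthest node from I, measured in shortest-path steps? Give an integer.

3

Distances from I: A:2, B:1, C:3, D:2, E:1, F:2, G:2, H:3, J:2, K:2, L:3.
The largest is 3 (to L, C, and H), so the eccentricity of I is 3.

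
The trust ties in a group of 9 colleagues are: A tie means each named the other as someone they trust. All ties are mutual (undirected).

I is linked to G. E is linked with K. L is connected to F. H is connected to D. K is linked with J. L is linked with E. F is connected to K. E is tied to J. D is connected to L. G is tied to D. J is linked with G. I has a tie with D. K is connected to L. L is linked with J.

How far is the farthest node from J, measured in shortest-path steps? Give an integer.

Distances from J: D:2, E:1, F:2, G:1, H:3, I:2, K:1, L:1.
The largest is 3 (to H), so the eccentricity of J is 3.

3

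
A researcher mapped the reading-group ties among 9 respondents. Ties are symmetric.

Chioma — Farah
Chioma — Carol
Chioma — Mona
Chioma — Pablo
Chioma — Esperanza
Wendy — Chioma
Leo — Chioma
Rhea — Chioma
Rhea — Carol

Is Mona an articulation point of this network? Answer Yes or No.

No

Even without Mona, every remaining node can still reach every other (the residual graph is connected), so Mona is not a cut vertex.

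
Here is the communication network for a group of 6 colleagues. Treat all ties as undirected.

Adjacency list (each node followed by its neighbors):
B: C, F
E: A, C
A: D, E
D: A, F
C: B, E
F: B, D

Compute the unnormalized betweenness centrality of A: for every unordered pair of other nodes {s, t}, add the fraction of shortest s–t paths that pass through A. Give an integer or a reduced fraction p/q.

Pairs whose geodesics pass through A — E–D: 1; E–F: 1/2; D–C: 1/2.
All other pairs contribute 0.
Summing the contributions gives betweenness(A) = 2.

2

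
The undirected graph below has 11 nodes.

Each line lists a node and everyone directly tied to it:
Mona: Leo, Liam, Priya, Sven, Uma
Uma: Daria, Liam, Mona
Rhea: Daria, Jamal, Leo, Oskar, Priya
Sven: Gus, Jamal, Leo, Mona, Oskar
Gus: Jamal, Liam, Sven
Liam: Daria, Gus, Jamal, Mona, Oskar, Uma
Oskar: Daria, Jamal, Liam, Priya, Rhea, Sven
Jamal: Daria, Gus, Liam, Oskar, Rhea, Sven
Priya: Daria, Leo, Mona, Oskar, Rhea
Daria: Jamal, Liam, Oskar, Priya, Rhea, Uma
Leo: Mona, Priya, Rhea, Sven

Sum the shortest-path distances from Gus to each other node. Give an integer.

18

Distances from Gus: Daria:2, Jamal:1, Leo:2, Liam:1, Mona:2, Oskar:2, Priya:3, Rhea:2, Sven:1, Uma:2.
Sum = 2 + 1 + 2 + 1 + 2 + 2 + 3 + 2 + 1 + 2 = 18.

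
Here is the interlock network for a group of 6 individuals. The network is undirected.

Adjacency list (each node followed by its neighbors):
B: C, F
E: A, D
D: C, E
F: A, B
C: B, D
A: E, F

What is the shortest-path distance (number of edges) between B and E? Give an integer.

3

One shortest route is B – C – D – E, which uses 3 edges, and at distance 2 from B we only reach {A, D}, which does not include E. So d(B,E) = 3.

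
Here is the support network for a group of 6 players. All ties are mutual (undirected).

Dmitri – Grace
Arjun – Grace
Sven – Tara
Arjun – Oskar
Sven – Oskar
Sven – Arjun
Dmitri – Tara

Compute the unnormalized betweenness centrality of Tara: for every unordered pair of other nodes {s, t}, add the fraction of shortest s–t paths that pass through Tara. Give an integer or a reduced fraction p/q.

3/2

Pairs whose geodesics pass through Tara — Sven–Dmitri: 1; Dmitri–Oskar: 1/2.
All other pairs contribute 0.
Summing the contributions gives betweenness(Tara) = 3/2.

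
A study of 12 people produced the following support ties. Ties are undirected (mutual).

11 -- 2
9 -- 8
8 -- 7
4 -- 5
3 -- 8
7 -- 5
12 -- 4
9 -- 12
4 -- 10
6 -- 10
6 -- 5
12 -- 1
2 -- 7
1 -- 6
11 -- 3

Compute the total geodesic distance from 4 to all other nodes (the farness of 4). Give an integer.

25

Distances from 4: 1:2, 2:3, 3:4, 5:1, 6:2, 7:2, 8:3, 9:2, 10:1, 11:4, 12:1.
Sum = 2 + 3 + 4 + 1 + 2 + 2 + 3 + 2 + 1 + 4 + 1 = 25.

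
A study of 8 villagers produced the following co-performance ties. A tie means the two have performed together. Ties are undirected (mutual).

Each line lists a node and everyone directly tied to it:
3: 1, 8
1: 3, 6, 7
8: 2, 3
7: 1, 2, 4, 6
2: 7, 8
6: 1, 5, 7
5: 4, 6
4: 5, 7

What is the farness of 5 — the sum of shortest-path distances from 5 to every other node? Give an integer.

Distances from 5: 1:2, 2:3, 3:3, 4:1, 6:1, 7:2, 8:4.
Sum = 2 + 3 + 3 + 1 + 1 + 2 + 4 = 16.

16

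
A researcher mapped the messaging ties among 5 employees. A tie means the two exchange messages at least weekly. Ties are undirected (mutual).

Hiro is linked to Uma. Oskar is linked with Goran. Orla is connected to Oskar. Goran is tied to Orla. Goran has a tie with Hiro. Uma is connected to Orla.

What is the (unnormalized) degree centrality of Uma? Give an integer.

2

Uma is directly tied to Hiro and Orla. That is 2 neighbors, so the degree of Uma is 2.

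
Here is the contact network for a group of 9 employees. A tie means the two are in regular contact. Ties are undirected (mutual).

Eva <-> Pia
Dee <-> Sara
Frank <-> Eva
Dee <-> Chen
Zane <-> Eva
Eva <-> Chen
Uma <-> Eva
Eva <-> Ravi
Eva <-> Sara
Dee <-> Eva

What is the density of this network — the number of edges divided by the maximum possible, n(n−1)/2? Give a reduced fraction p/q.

There are 10 edges and 9 nodes, so the maximum possible is C(9,2) = 36.
Density = 10/36 = 5/18.

5/18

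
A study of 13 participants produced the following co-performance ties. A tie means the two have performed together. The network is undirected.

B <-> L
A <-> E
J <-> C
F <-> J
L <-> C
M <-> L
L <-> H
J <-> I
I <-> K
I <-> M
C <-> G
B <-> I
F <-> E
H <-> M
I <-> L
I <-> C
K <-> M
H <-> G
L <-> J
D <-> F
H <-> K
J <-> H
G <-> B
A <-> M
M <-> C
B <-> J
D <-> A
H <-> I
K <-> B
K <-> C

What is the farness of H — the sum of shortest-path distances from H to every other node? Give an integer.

Distances from H: A:2, B:2, C:2, D:3, E:3, F:2, G:1, I:1, J:1, K:1, L:1, M:1.
Sum = 2 + 2 + 2 + 3 + 3 + 2 + 1 + 1 + 1 + 1 + 1 + 1 = 20.

20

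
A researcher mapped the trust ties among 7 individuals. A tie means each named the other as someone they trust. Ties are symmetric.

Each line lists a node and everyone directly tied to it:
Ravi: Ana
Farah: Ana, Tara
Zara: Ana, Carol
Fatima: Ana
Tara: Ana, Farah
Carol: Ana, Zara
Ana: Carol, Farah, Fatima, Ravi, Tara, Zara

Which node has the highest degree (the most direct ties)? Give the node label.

Ana

Degrees — Ana:6, Carol:2, Farah:2, Fatima:1, Ravi:1, Tara:2, Zara:2.
The maximum is 6, attained only by Ana.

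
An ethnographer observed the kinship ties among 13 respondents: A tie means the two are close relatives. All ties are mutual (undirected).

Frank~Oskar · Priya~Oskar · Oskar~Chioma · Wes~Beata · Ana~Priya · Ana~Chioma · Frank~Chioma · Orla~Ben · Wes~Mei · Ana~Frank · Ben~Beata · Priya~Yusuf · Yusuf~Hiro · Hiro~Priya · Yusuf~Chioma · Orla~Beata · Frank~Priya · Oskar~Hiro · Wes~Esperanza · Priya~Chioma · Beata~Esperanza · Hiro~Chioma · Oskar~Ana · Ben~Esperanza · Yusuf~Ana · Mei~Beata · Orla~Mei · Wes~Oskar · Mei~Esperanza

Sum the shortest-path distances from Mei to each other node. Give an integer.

Distances from Mei: Ana:3, Beata:1, Ben:2, Chioma:3, Esperanza:1, Frank:3, Hiro:3, Orla:1, Oskar:2, Priya:3, Wes:1, Yusuf:4.
Sum = 3 + 1 + 2 + 3 + 1 + 3 + 3 + 1 + 2 + 3 + 1 + 4 = 27.

27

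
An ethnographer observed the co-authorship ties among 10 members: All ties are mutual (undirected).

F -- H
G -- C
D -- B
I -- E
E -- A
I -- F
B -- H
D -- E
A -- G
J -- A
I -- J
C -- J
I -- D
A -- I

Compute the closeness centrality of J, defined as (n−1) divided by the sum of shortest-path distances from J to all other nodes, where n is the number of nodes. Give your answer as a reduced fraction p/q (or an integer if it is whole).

Distances from J: A:1, B:3, C:1, D:2, E:2, F:2, G:2, H:3, I:1. Sum = 17.
n = 10, so closeness = 9/17.

9/17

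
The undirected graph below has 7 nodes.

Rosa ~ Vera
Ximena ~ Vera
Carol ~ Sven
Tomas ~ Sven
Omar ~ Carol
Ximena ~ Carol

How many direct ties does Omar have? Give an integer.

Omar is directly tied to Carol. That is 1 neighbor, so the degree of Omar is 1.

1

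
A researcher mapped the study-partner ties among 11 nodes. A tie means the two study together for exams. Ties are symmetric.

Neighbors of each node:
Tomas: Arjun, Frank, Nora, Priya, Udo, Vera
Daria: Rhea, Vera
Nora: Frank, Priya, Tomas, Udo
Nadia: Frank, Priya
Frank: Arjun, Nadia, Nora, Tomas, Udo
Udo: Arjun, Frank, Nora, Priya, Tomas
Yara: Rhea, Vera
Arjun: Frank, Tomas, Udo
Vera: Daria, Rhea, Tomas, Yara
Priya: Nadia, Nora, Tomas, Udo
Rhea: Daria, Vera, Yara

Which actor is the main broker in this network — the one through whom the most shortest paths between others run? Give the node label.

Tomas

Unnormalized betweenness of each node: Arjun:0, Daria:0, Frank:29/6, Nadia:1/4, Nora:1/4, Priya:7/2, Rhea:1/2, Tomas:301/12, Udo:13/12, Vera:43/2, Yara:0.
Tomas has the largest value, 301/12, making it the main broker — the node through which the most shortest paths run.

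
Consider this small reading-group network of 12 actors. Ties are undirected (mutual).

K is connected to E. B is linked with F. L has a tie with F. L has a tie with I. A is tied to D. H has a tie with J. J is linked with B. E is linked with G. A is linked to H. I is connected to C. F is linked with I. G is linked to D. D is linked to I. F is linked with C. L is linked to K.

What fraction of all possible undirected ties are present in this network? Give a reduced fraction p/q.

5/22

There are 15 edges and 12 nodes, so the maximum possible is C(12,2) = 66.
Density = 15/66 = 5/22.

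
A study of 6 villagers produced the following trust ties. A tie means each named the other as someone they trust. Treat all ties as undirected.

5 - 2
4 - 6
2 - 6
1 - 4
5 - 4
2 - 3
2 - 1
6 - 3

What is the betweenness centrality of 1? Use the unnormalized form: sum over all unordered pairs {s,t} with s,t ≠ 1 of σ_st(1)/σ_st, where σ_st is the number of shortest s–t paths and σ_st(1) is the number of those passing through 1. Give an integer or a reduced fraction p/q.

1/3

Pairs whose geodesics pass through 1 — 2–4: 1/3.
All other pairs contribute 0.
Summing the contributions gives betweenness(1) = 1/3.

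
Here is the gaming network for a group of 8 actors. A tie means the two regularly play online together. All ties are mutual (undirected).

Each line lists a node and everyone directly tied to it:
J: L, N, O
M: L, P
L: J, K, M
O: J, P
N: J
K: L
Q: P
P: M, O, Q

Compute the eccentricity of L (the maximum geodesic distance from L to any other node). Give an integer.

3

Distances from L: J:1, K:1, M:1, N:2, O:2, P:2, Q:3.
The largest is 3 (to Q), so the eccentricity of L is 3.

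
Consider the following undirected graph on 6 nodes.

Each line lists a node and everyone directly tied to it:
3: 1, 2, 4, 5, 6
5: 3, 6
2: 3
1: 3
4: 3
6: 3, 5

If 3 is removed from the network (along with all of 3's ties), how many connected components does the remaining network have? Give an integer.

Without 3, the remaining ties split the others into: {5, 6}; {4}; {2}; {1}.
That's 4 separate components.

4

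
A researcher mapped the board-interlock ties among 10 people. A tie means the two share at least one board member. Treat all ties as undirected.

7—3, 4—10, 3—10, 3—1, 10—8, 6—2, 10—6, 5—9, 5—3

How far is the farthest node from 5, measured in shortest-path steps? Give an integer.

4

Distances from 5: 1:2, 2:4, 3:1, 4:3, 6:3, 7:2, 8:3, 9:1, 10:2.
The largest is 4 (to 2), so the eccentricity of 5 is 4.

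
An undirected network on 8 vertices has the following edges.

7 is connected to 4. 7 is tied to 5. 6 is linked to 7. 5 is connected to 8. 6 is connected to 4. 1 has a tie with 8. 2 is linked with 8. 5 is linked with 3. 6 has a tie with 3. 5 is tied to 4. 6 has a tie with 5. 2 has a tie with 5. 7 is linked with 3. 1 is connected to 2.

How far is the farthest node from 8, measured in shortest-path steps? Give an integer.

Distances from 8: 1:1, 2:1, 3:2, 4:2, 5:1, 6:2, 7:2.
The largest is 2 (to 6, 4, 7, and 3), so the eccentricity of 8 is 2.

2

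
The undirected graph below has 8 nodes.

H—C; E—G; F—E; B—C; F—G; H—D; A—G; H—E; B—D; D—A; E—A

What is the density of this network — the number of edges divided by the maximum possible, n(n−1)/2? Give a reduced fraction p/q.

There are 11 edges and 8 nodes, so the maximum possible is C(8,2) = 28.
Density = 11/28.

11/28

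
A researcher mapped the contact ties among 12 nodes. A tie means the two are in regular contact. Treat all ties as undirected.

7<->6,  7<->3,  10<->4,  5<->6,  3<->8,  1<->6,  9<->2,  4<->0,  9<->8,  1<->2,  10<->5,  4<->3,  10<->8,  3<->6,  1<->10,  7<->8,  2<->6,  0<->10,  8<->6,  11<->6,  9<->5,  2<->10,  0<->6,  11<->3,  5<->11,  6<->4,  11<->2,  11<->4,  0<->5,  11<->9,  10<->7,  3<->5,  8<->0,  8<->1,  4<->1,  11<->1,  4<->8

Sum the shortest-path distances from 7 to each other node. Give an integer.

Distances from 7: 0:2, 1:2, 2:2, 3:1, 4:2, 5:2, 6:1, 8:1, 9:2, 10:1, 11:2.
Sum = 2 + 2 + 2 + 1 + 2 + 2 + 1 + 1 + 2 + 1 + 2 = 18.

18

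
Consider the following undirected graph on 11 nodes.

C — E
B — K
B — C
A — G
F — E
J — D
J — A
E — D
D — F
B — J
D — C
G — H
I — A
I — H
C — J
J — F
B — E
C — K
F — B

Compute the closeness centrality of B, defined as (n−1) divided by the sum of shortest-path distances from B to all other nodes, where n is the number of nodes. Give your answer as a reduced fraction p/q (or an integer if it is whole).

10/19

Distances from B: A:2, C:1, D:2, E:1, F:1, G:3, H:4, I:3, J:1, K:1. Sum = 19.
n = 11, so closeness = 10/19.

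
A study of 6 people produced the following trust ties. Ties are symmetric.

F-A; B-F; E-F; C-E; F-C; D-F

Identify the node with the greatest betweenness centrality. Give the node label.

Unnormalized betweenness of each node: A:0, B:0, C:0, D:0, E:0, F:9.
F has the largest value, 9, making it the main broker — the node through which the most shortest paths run.

F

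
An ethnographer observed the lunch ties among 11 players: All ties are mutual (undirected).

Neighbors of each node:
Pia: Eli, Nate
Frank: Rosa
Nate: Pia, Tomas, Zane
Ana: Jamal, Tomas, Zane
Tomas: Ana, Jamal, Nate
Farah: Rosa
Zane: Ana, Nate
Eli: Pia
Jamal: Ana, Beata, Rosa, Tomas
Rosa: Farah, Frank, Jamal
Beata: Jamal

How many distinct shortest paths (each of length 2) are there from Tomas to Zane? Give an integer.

The shortest distance is 2. The length-2 paths are: Tomas–Nate–Zane; Tomas–Ana–Zane.
That gives 2 distinct shortest paths.

2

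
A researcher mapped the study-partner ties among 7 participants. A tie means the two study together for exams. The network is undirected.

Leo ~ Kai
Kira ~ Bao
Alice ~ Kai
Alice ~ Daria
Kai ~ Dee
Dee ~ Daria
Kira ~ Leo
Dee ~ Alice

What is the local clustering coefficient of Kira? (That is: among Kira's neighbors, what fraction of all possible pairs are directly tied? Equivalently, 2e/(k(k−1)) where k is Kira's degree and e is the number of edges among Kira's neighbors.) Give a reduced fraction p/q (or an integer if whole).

0

Kira's neighbors: Bao and Leo (k = 2).
Possible neighbor pairs: C(2,2) = 1. Edges among them: none → e = 0.
Clustering(Kira) = 0/1.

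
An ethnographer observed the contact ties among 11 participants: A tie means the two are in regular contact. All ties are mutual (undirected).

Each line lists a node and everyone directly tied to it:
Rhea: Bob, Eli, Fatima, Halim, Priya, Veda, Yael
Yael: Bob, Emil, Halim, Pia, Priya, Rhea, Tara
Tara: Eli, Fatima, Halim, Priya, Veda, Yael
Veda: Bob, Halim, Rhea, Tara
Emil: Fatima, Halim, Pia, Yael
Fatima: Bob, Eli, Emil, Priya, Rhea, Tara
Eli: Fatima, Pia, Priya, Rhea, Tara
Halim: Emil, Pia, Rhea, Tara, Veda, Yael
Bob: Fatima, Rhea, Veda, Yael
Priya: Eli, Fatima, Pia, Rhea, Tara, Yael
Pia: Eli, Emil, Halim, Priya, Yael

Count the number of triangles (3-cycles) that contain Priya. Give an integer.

Priya's neighbors: Eli, Fatima, Pia, Rhea, Tara, and Yael.
Neighbor pairs that are themselves tied: Priya–Eli–Fatima; Priya–Eli–Pia; Priya–Eli–Rhea; Priya–Eli–Tara; Priya–Fatima–Rhea; Priya–Fatima–Tara; Priya–Pia–Yael; Priya–Rhea–Yael; Priya–Tara–Yael. Each forms one triangle with Priya, for 9 in total.

9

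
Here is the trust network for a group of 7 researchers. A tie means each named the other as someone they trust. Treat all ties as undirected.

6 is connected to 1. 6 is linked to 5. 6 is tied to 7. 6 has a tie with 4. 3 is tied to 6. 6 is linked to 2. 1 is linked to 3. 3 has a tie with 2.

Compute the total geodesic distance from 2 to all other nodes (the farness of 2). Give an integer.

10

Distances from 2: 1:2, 3:1, 4:2, 5:2, 6:1, 7:2.
Sum = 2 + 1 + 2 + 2 + 1 + 2 = 10.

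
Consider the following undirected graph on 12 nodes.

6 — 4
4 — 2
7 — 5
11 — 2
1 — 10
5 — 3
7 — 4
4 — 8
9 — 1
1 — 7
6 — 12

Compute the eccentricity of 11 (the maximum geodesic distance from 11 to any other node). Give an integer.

Distances from 11: 1:4, 2:1, 3:5, 4:2, 5:4, 6:3, 7:3, 8:3, 9:5, 10:5, 12:4.
The largest is 5 (to 3, 9, and 10), so the eccentricity of 11 is 5.

5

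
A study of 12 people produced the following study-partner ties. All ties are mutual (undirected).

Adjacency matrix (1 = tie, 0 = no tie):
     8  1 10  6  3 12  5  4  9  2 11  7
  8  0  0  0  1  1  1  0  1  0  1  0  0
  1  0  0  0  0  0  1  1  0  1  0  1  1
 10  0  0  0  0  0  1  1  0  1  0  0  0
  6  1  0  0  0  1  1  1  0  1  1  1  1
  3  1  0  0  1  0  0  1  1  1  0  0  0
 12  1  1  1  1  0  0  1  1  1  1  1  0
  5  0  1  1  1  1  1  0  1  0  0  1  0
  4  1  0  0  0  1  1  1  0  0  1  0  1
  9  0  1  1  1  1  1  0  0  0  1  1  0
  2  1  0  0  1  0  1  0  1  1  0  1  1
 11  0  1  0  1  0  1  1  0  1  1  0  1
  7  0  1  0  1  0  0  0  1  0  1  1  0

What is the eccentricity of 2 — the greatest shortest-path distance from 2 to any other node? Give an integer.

Distances from 2: 1:2, 3:2, 4:1, 5:2, 6:1, 7:1, 8:1, 9:1, 10:2, 11:1, 12:1.
The largest is 2 (to 3, 5, 1, and 10), so the eccentricity of 2 is 2.

2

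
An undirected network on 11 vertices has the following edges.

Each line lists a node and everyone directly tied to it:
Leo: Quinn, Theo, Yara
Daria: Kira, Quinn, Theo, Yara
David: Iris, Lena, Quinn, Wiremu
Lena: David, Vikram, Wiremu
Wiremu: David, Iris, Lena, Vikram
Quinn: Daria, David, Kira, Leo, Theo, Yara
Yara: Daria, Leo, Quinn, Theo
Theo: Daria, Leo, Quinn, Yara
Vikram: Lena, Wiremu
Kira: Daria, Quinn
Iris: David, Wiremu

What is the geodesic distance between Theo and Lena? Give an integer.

One shortest route is Theo – Quinn – David – Lena, which uses 3 edges, and at distance 2 from Theo we only reach {David, Kira}, which does not include Lena. So d(Theo,Lena) = 3.

3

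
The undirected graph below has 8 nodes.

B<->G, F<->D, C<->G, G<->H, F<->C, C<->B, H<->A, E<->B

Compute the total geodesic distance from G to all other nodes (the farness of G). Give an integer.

Distances from G: A:2, B:1, C:1, D:3, E:2, F:2, H:1.
Sum = 2 + 1 + 1 + 3 + 2 + 2 + 1 = 12.

12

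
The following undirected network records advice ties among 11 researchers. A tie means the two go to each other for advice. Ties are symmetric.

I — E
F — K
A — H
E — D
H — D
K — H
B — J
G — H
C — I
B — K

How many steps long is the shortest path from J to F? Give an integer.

One shortest route is J – B – K – F, which uses 3 edges, and at distance 2 from J we only reach {K}, which does not include F. So d(J,F) = 3.

3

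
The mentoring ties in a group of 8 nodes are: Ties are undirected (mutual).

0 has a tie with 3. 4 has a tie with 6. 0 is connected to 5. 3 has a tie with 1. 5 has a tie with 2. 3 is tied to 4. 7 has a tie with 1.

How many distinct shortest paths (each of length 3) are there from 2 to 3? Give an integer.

1

The shortest distance is 3, and the only length-3 path is 2–5–0–3. So there is exactly 1 shortest path.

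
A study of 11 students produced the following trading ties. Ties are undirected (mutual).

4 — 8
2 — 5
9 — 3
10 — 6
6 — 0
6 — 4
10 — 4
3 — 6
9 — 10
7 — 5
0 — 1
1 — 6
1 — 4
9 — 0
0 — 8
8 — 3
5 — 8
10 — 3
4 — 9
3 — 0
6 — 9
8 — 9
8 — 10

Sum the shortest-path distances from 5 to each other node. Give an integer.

Distances from 5: 0:2, 1:3, 2:1, 3:2, 4:2, 6:3, 7:1, 8:1, 9:2, 10:2.
Sum = 2 + 3 + 1 + 2 + 2 + 3 + 1 + 1 + 2 + 2 = 19.

19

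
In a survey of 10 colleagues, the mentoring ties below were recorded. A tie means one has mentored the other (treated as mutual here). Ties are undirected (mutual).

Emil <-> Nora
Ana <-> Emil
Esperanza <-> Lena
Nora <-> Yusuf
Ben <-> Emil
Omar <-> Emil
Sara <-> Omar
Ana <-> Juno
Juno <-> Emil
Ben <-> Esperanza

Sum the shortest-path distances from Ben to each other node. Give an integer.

Distances from Ben: Ana:2, Emil:1, Esperanza:1, Juno:2, Lena:2, Nora:2, Omar:2, Sara:3, Yusuf:3.
Sum = 2 + 1 + 1 + 2 + 2 + 2 + 2 + 3 + 3 = 18.

18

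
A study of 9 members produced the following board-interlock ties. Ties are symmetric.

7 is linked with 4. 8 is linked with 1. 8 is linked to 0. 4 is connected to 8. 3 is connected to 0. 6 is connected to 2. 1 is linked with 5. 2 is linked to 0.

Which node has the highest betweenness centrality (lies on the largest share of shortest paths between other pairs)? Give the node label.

8

Unnormalized betweenness of each node: 0:17, 1:7, 2:7, 3:0, 4:7, 5:0, 6:0, 7:0, 8:20.
8 has the largest value, 20, making it the main broker — the node through which the most shortest paths run.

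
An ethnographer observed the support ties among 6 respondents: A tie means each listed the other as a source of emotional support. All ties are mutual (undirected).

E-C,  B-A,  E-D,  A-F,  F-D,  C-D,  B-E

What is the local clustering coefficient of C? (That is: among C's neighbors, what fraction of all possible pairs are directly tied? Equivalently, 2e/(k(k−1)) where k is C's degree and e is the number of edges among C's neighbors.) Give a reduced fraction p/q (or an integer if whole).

1

C's neighbors: D and E (k = 2).
Possible neighbor pairs: C(2,2) = 1. Edges among them: D–E → e = 1.
Clustering(C) = 1/1.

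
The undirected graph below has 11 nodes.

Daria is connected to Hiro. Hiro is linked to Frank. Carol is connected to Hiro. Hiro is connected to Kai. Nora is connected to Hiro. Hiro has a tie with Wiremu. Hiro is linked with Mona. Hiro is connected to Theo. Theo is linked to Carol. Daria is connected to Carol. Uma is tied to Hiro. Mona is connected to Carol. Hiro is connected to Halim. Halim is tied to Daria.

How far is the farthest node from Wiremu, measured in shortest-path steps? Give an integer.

Distances from Wiremu: Carol:2, Daria:2, Frank:2, Halim:2, Hiro:1, Kai:2, Mona:2, Nora:2, Theo:2, Uma:2.
The largest is 2 (to Kai, Frank, Mona, Theo, Daria, Halim, Nora, Uma, and Carol), so the eccentricity of Wiremu is 2.

2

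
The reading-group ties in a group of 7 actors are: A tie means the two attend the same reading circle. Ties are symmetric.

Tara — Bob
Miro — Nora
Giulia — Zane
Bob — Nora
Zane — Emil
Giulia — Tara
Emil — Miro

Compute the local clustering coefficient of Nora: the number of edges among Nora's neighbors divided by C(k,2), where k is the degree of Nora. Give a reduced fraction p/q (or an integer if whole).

0

Nora's neighbors: Bob and Miro (k = 2).
Possible neighbor pairs: C(2,2) = 1. Edges among them: none → e = 0.
Clustering(Nora) = 0/1.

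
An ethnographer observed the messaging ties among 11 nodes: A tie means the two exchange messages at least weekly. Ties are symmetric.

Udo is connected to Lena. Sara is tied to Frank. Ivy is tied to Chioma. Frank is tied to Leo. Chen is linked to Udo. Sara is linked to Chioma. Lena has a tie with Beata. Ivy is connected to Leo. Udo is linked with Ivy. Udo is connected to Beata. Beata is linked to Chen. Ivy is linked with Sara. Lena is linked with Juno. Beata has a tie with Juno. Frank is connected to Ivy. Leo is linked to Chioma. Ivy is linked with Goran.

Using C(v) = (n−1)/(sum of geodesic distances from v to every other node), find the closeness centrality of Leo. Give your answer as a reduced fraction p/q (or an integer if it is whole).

5/11

Distances from Leo: Beata:3, Chen:3, Chioma:1, Frank:1, Goran:2, Ivy:1, Juno:4, Lena:3, Sara:2, Udo:2. Sum = 22.
n = 11, so closeness = 10/22 = 5/11.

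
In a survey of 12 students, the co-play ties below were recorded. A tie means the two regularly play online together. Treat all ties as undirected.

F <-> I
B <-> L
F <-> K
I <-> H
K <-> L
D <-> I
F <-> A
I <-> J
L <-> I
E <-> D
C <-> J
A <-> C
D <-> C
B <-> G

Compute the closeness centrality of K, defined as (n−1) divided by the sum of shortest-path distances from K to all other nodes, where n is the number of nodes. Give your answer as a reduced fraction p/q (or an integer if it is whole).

Distances from K: A:2, B:2, C:3, D:3, E:4, F:1, G:3, H:3, I:2, J:3, L:1. Sum = 27.
n = 12, so closeness = 11/27.

11/27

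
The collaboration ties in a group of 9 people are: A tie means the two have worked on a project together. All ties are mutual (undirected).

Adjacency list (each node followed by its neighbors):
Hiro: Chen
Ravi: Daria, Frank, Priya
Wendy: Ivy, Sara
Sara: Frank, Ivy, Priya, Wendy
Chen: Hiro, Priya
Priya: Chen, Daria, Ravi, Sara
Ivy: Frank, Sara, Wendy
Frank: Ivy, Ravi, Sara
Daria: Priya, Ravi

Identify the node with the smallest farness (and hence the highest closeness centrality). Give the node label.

Priya

Farness (sum of distances to all others) for each node — Chen:17, Daria:17, Frank:16, Hiro:24, Ivy:17, Priya:12, Ravi:15, Sara:13, Wendy:19.
The smallest farness is 12, for Priya, so Priya has the highest closeness.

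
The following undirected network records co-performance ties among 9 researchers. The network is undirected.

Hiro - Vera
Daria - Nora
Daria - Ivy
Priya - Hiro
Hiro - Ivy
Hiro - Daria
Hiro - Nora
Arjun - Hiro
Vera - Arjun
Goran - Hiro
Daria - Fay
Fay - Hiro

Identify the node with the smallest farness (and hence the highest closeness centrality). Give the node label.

Hiro

Farness (sum of distances to all others) for each node — Arjun:14, Daria:12, Fay:14, Goran:15, Hiro:8, Ivy:14, Nora:14, Priya:15, Vera:14.
The smallest farness is 8, for Hiro, so Hiro has the highest closeness.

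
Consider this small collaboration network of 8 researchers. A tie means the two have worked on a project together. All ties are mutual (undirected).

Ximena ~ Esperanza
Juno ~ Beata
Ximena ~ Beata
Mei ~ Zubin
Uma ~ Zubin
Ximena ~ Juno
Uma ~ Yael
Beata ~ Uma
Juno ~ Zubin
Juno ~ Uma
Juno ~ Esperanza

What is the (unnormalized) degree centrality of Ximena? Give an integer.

3

Ximena is directly tied to Beata, Esperanza, and Juno. That is 3 neighbors, so the degree of Ximena is 3.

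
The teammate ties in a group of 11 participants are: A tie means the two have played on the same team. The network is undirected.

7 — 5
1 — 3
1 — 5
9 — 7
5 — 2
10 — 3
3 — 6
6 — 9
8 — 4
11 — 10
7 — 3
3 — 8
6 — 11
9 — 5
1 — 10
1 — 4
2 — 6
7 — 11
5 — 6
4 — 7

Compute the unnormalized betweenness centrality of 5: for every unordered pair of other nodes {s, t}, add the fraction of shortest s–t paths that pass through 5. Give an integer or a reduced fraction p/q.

2689/420

Pairs whose geodesics pass through 5 — 10–9: 1/5; 10–2: 1/3; 4–6: 2/7; 4–2: 2/2; 7–1: 1/3; 7–6: 1/4; 7–2: 1; 1–6: 1/2; 1–9: 1; 1–2: 1; 9–2: 1/2.
All other pairs contribute 0.
Summing the contributions gives betweenness(5) = 2689/420.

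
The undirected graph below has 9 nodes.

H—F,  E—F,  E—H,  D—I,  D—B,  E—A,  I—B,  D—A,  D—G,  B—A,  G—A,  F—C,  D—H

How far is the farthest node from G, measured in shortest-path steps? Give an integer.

Distances from G: A:1, B:2, C:4, D:1, E:2, F:3, H:2, I:2.
The largest is 4 (to C), so the eccentricity of G is 4.

4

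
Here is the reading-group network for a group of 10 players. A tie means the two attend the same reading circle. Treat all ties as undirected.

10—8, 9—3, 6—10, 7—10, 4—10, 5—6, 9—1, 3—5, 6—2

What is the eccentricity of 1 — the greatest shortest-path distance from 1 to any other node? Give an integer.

6

Distances from 1: 2:5, 3:2, 4:6, 5:3, 6:4, 7:6, 8:6, 9:1, 10:5.
The largest is 6 (to 4, 7, and 8), so the eccentricity of 1 is 6.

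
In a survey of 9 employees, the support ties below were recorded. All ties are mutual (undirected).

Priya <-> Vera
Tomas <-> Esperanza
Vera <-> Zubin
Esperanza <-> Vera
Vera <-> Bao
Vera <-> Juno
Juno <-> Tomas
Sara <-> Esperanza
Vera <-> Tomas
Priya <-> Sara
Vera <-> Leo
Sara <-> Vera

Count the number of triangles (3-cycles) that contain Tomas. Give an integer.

Tomas's neighbors: Esperanza, Juno, and Vera.
Neighbor pairs that are themselves tied: Tomas–Esperanza–Vera; Tomas–Juno–Vera. Each forms one triangle with Tomas, for 2 in total.

2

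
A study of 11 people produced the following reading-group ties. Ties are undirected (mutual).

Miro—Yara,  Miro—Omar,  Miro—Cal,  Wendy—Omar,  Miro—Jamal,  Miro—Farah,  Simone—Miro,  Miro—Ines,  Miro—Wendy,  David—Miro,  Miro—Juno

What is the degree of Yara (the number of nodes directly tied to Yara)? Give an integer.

Yara is directly tied to Miro. That is 1 neighbor, so the degree of Yara is 1.

1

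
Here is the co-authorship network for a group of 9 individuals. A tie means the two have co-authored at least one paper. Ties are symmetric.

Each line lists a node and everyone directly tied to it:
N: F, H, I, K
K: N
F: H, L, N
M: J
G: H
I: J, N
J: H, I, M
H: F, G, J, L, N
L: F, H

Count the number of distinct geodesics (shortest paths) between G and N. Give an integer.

The shortest distance is 2, and the only length-2 path is G–H–N. So there is exactly 1 shortest path.

1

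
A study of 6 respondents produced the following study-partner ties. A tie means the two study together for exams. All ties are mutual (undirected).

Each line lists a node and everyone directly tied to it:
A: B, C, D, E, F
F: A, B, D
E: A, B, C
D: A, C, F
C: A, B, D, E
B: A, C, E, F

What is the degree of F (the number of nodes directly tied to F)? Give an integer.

F is directly tied to A, B, and D. That is 3 neighbors, so the degree of F is 3.

3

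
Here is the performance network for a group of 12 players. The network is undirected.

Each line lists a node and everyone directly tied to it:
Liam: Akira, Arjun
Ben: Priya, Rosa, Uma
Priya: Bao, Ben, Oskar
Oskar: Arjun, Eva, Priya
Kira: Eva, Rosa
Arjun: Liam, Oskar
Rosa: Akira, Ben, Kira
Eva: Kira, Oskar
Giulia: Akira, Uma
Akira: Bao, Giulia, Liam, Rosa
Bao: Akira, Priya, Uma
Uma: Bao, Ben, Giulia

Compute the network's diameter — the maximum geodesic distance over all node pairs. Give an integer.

Eccentricity of each node (its greatest distance to any other): Akira:3, Arjun:4, Bao:3, Ben:3, Eva:4, Giulia:4, Kira:3, Liam:3, Oskar:4, Priya:3, Rosa:3, Uma:4.
The maximum eccentricity is 4, realized for instance by the pair Eva–Giulia via Eva – Kira – Rosa – Akira – Giulia. So the diameter is 4.

4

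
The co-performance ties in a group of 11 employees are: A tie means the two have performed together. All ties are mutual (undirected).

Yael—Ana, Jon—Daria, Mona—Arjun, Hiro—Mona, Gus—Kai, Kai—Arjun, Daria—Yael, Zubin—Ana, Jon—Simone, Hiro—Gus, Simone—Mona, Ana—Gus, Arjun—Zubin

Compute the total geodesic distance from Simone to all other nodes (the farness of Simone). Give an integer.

24

Distances from Simone: Ana:4, Arjun:2, Daria:2, Gus:3, Hiro:2, Jon:1, Kai:3, Mona:1, Yael:3, Zubin:3.
Sum = 4 + 2 + 2 + 3 + 2 + 1 + 3 + 1 + 3 + 3 = 24.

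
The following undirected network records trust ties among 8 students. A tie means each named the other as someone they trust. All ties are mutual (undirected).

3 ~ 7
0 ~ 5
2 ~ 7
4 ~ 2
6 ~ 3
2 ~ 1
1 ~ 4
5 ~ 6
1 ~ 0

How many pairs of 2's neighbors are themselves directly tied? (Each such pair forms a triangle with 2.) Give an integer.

2's neighbors: 1, 4, and 7.
Neighbor pairs that are themselves tied: 2–1–4. Each forms one triangle with 2, for 1 in total.

1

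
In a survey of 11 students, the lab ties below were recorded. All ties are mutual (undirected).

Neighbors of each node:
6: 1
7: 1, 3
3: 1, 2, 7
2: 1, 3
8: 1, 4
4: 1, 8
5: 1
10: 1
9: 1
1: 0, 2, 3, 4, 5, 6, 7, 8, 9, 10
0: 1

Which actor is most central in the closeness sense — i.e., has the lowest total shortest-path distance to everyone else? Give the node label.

Farness (sum of distances to all others) for each node — 0:19, 1:10, 2:18, 3:17, 4:18, 5:19, 6:19, 7:18, 8:18, 9:19, 10:19.
The smallest farness is 10, for 1, so 1 has the highest closeness.

1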